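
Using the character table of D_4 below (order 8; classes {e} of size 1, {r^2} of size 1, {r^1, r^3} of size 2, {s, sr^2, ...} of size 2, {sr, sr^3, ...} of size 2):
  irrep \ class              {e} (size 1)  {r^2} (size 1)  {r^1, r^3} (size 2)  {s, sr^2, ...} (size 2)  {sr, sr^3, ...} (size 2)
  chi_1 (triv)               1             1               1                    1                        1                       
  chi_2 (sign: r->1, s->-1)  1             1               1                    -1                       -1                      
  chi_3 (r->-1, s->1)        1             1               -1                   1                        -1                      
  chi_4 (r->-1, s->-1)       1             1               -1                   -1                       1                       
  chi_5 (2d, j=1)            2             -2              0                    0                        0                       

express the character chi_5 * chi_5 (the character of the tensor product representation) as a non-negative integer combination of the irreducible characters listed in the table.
chi_5 tensor chi_5 = chi_1 + chi_2 + chi_3 + chi_4 (all other irreducibles have multiplicity 0).

Explanation: The character of a tensor product is the pointwise product (chi_5 * chi_5)(C) = chi_5(C) * chi_5(C):
  {e}: (2)*(2), {r^2}: (-2)*(-2), {r^1, r^3}: (0)*(0), {s, sr^2, ...}: (0)*(0), {sr, sr^3, ...}: (0)*(0)
so (chi_5 * chi_5) takes values
  {e} -> 4, {r^2} -> 4, {r^1, r^3} -> 0, {s, sr^2, ...} -> 0, {sr, sr^3, ...} -> 0.
Now take the inner product of this character with each irreducible chi from the table, <chi_5*chi_5, chi> = (1/8) sum_C |C| (chi_5*chi_5)(C) conj(chi(C)):
  <chi_5*chi_5, chi_1> = (1/8)[1*(4)*conj(1) + 1*(4)*conj(1) + 2*(0)*conj(1) + 2*(0)*conj(1) + 2*(0)*conj(1)]
      = (1/8)[(4) + (4) + (0) + (0) + (0)] = 8/8 = 1
  <chi_5*chi_5, chi_2> = (1/8)[1*(4)*conj(1) + 1*(4)*conj(1) + 2*(0)*conj(1) + 2*(0)*conj(-1) + 2*(0)*conj(-1)]
      = (1/8)[(4) + (4) + (0) + (0) + (0)] = 8/8 = 1
  <chi_5*chi_5, chi_3> = (1/8)[1*(4)*conj(1) + 1*(4)*conj(1) + 2*(0)*conj(-1) + 2*(0)*conj(1) + 2*(0)*conj(-1)]
      = (1/8)[(4) + (4) + (0) + (0) + (0)] = 8/8 = 1
  <chi_5*chi_5, chi_4> = (1/8)[1*(4)*conj(1) + 1*(4)*conj(1) + 2*(0)*conj(-1) + 2*(0)*conj(-1) + 2*(0)*conj(1)]
      = (1/8)[(4) + (4) + (0) + (0) + (0)] = 8/8 = 1
  <chi_5*chi_5, chi_5> = (1/8)[1*(4)*conj(2) + 1*(4)*conj(-2) + 2*(0)*conj(0) + 2*(0)*conj(0) + 2*(0)*conj(0)]
      = (1/8)[(8) + (-8) + (0) + (0) + (0)] = 0/8 = 0
Hence the multiplicities are chi_1: 1, chi_2: 1, chi_3: 1, chi_4: 1. Dimension check: dim(chi_5)*dim(chi_5) = 2*2 = 4 and sum (mult * dim) = 1*1 + 1*1 + 1*1 + 1*1 = 4.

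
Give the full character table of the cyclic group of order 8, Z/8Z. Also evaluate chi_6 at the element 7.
Character table of Z/8Z (irreps indexed chi_0,...,chi_7 with chi_k(m) = zeta_8^(k*m), zeta_8 = exp(2*pi*i/8)):
  irrep \ class  {0} (size 1)  {1} (size 1)    {2} (size 1)  {3} (size 1)    {4} (size 1)  {5} (size 1)    {6} (size 1)  {7} (size 1)  
  chi_0          1             1               1             1               1             1               1             1             
  chi_1          1             exp(I*pi/4)     I             exp(3*I*pi/4)   -1            exp(-3*I*pi/4)  -I            exp(-I*pi/4)  
  chi_2          1             I               -1            -I              1             I               -1            -I            
  chi_3          1             exp(3*I*pi/4)   -I            exp(I*pi/4)     -1            exp(-I*pi/4)    I             exp(-3*I*pi/4)
  chi_4          1             -1              1             -1              1             -1              1             -1            
  chi_5          1             exp(-3*I*pi/4)  I             exp(-I*pi/4)    -1            exp(I*pi/4)     -I            exp(3*I*pi/4) 
  chi_6          1             -I              -1            I               1             -I              -1            I             
  chi_7          1             exp(-I*pi/4)    -I            exp(-3*I*pi/4)  -1            exp(3*I*pi/4)   I             exp(I*pi/4)   

Spot check: chi_6(7) = zeta_8^(6*7) = zeta_8^42 = I.

Derivation: Z/8Z is abelian, so all 8 irreducible complex representations are 1-dimensional. They are given by chi_k(m) = zeta_8^(k*m) for k = 0,...,7. Row orthogonality: sum_m chi_k(m) conj(chi_l(m)) = 8 * [k = l].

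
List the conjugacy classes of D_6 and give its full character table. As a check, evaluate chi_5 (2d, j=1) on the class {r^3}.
Conjugacy classes: {e} of size 1, {r^3} of size 1, {r^1, r^5} of size 2, {r^2, r^4} of size 2, {s, sr^2, ...} of size 3, {sr, sr^3, ...} of size 3.
Character table:
  irrep \ class              {e} (size 1)  {r^3} (size 1)  {r^1, r^5} (size 2)  {r^2, r^4} (size 2)  {s, sr^2, ...} (size 3)  {sr, sr^3, ...} (size 3)
  chi_1 (triv)               1             1               1                    1                    1                        1                       
  chi_2 (sign: r->1, s->-1)  1             1               1                    1                    -1                       -1                      
  chi_3 (r->-1, s->1)        1             -1              -1                   1                    1                        -1                      
  chi_4 (r->-1, s->-1)       1             -1              -1                   1                    -1                       1                       
  chi_5 (2d, j=1)            2             -2              1                    -1                   0                        0                       
  chi_6 (2d, j=2)            2             2               -1                   -1                   0                        0                       

Spot check: chi_5 (2d, j=1) on {r^3} = -2.

Derivation: D_6 has order 2*6 = 12 with 6 conjugacy classes, hence 6 irreducibles. Sum of squared dims 1 + 1 + 1 + 1 + 4 + 4 = 12 = |G|. Linear characters come from the abelianisation; the 2-dimensional irreps have character r^k -> 2*cos(2*pi*j*k/6), reflections -> 0.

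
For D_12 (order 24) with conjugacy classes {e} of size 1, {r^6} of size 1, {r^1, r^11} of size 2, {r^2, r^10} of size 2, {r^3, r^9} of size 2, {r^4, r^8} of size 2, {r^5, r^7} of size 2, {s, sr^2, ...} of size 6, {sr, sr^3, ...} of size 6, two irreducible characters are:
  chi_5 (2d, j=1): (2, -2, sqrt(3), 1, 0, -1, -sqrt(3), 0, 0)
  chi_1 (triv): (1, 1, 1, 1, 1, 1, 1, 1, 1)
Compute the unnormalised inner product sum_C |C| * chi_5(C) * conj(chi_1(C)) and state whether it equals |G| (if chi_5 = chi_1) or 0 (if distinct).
Sum = 0; so <chi_5, chi_1> = 0 (distinct irreducibles are orthogonal).

Details: Compute term by term over conjugacy classes (|C| * chi_5(C) * conj(chi_1(C))):
  1*(2)*conj(1) + 1*(-2)*conj(1) + 2*(sqrt(3))*conj(1) + 2*(1)*conj(1) + 2*(0)*conj(1) + 2*(-1)*conj(1) + 2*(-sqrt(3))*conj(1) + 6*(0)*conj(1) + 6*(0)*conj(1)
  = (2) + (-2) + (2*sqrt(3)) + (2) + (0) + (-2) + (-2*sqrt(3)) + (0) + (0)
  = 0.
Dividing by |G| = 24 gives 0/24 = 0, matching the row-orthogonality relation <chi_5, chi_1> = [chi_5 = chi_1].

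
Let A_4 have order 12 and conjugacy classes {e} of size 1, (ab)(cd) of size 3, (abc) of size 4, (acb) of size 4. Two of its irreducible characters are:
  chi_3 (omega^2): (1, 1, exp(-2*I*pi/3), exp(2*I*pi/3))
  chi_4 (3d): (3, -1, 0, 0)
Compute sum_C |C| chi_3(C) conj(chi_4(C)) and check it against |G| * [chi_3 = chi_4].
Sum = 0; so <chi_3, chi_4> = 0 (distinct irreducibles are orthogonal).

Derivation: Compute term by term over conjugacy classes (|C| * chi_3(C) * conj(chi_4(C))):
  1*(1)*conj(3) + 3*(1)*conj(-1) + 4*(exp(-2*I*pi/3))*conj(0) + 4*(exp(2*I*pi/3))*conj(0)
  = (3) + (-3) + (0) + (0)
  = 0.
(Exp terms are combined using exp(i*s)*conj(exp(i*t)) = exp(i*(s-t)), and sums of them are collapsed using the identity that for every m > 1 the m distinct m-th roots of unity sum to 0, e.g. 1 + exp(2*I*pi/3) + exp(-2*I*pi/3) = 0.)
Dividing by |G| = 12 gives 0/12 = 0, matching the row-orthogonality relation <chi_3, chi_4> = [chi_3 = chi_4].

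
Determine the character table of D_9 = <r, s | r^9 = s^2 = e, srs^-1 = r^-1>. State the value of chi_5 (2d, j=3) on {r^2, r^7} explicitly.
Conjugacy classes: {e} of size 1, {r^1, r^8} of size 2, {r^2, r^7} of size 2, {r^3, r^6} of size 2, {r^4, r^5} of size 2, {s, sr, ..., sr^8} of size 9.
Character table:
  irrep \ class              {e} (size 1)  {r^1, r^8} (size 2)  {r^2, r^7} (size 2)  {r^3, r^6} (size 2)  {r^4, r^5} (size 2)  {s, sr, ..., sr^8} (size 9)
  chi_1 (triv)               1             1                    1                    1                    1                    1                          
  chi_2 (sign: r->1, s->-1)  1             1                    1                    1                    1                    -1                         
  chi_3 (2d, j=1)            2             2*cos(2*pi/9)        2*cos(4*pi/9)        -1                   -2*cos(pi/9)         0                          
  chi_4 (2d, j=2)            2             2*cos(4*pi/9)        -2*cos(pi/9)         -1                   2*cos(2*pi/9)        0                          
  chi_5 (2d, j=3)            2             -1                   -1                   2                    -1                   0                          
  chi_6 (2d, j=4)            2             -2*cos(pi/9)         2*cos(2*pi/9)        -1                   2*cos(4*pi/9)        0                          

Spot check: chi_5 (2d, j=3) on {r^2, r^7} = -1.

D_9 has order 2*9 = 18 with 6 conjugacy classes, hence 6 irreducibles. Sum of squared dims 1 + 1 + 4 + 4 + 4 + 4 = 18 = |G|. Linear characters come from the abelianisation; the 2-dimensional irreps have character r^k -> 2*cos(2*pi*j*k/9), reflections -> 0.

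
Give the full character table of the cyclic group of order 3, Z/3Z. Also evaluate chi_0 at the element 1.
Character table of Z/3Z (irreps indexed chi_0,...,chi_2 with chi_k(m) = zeta_3^(k*m), zeta_3 = exp(2*pi*i/3)):
  irrep \ class  {0} (size 1)  {1} (size 1)    {2} (size 1)  
  chi_0          1             1               1             
  chi_1          1             exp(2*I*pi/3)   exp(-2*I*pi/3)
  chi_2          1             exp(-2*I*pi/3)  exp(2*I*pi/3) 

Spot check: chi_0(1) = zeta_3^(0*1) = zeta_3^0 = 1.

Solution. Z/3Z is abelian, so all 3 irreducible complex representations are 1-dimensional. They are given by chi_k(m) = zeta_3^(k*m) for k = 0,...,2. Row orthogonality: sum_m chi_k(m) conj(chi_l(m)) = 3 * [k = l].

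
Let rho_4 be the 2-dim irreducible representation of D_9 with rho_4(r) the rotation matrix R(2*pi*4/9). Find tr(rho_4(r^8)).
chi_{rho_4}(r^8) = 2*cos(2*pi*4*8/9) = -2*cos(pi/9)

Argument: rho_4(r^8) is rotation by angle 2*pi*4*8/9, whose trace is 2*cos(2*pi*4*8/9) = -2*cos(pi/9).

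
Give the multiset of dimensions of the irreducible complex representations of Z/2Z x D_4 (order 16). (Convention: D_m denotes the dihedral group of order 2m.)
Dimensions: 1, 1, 1, 1, 1, 1, 1, 1, 2, 2

Explanation: There are 10 irreducibles (= number of conjugacy classes). Their dimensions d_i satisfy sum d_i^2 = |G| = 16: 1 + 1 + 1 + 1 + 1 + 1 + 1 + 1 + 4 + 4 = 16. (For the product with Z/2Z: each of the 2 1-dim characters of Z/2Z tensors with each irrep of D_4, giving 2 copies of each D_4-dimension.)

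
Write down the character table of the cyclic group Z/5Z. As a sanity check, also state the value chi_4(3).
Character table of Z/5Z (irreps indexed chi_0,...,chi_4 with chi_k(m) = zeta_5^(k*m), zeta_5 = exp(2*pi*i/5)):
  irrep \ class  {0} (size 1)  {1} (size 1)    {2} (size 1)    {3} (size 1)    {4} (size 1)  
  chi_0          1             1               1               1               1             
  chi_1          1             exp(2*I*pi/5)   exp(4*I*pi/5)   exp(-4*I*pi/5)  exp(-2*I*pi/5)
  chi_2          1             exp(4*I*pi/5)   exp(-2*I*pi/5)  exp(2*I*pi/5)   exp(-4*I*pi/5)
  chi_3          1             exp(-4*I*pi/5)  exp(2*I*pi/5)   exp(-2*I*pi/5)  exp(4*I*pi/5) 
  chi_4          1             exp(-2*I*pi/5)  exp(-4*I*pi/5)  exp(4*I*pi/5)   exp(2*I*pi/5) 

Spot check: chi_4(3) = zeta_5^(4*3) = zeta_5^12 = exp(4*I*pi/5).

Z/5Z is abelian, so all 5 irreducible complex representations are 1-dimensional. They are given by chi_k(m) = zeta_5^(k*m) for k = 0,...,4. Row orthogonality: sum_m chi_k(m) conj(chi_l(m)) = 5 * [k = l].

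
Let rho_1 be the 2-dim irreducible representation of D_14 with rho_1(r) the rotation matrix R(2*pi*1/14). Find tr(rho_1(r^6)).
chi_{rho_1}(r^6) = 2*cos(2*pi*1*6/14) = -2*cos(pi/7)

rho_1(r^6) is rotation by angle 2*pi*1*6/14, whose trace is 2*cos(2*pi*1*6/14) = -2*cos(pi/7).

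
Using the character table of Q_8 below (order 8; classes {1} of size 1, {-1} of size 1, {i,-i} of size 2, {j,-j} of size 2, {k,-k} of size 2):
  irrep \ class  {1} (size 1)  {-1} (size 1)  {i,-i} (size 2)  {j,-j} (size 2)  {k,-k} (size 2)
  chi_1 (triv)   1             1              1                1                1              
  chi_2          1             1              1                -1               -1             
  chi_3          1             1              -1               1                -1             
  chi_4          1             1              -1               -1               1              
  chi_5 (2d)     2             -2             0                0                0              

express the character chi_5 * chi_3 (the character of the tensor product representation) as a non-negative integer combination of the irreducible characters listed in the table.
chi_5 tensor chi_3 = chi_5 (all other irreducibles have multiplicity 0).

Working: The character of a tensor product is the pointwise product (chi_5 * chi_3)(C) = chi_5(C) * chi_3(C):
  {1}: (2)*(1), {-1}: (-2)*(1), {i,-i}: (0)*(-1), {j,-j}: (0)*(1), {k,-k}: (0)*(-1)
so (chi_5 * chi_3) takes values
  {1} -> 2, {-1} -> -2, {i,-i} -> 0, {j,-j} -> 0, {k,-k} -> 0.
Now take the inner product of this character with each irreducible chi from the table, <chi_5*chi_3, chi> = (1/8) sum_C |C| (chi_5*chi_3)(C) conj(chi(C)):
  <chi_5*chi_3, chi_1> = (1/8)[1*(2)*conj(1) + 1*(-2)*conj(1) + 2*(0)*conj(1) + 2*(0)*conj(1) + 2*(0)*conj(1)]
      = (1/8)[(2) + (-2) + (0) + (0) + (0)] = 0/8 = 0
  <chi_5*chi_3, chi_2> = (1/8)[1*(2)*conj(1) + 1*(-2)*conj(1) + 2*(0)*conj(1) + 2*(0)*conj(-1) + 2*(0)*conj(-1)]
      = (1/8)[(2) + (-2) + (0) + (0) + (0)] = 0/8 = 0
  <chi_5*chi_3, chi_3> = (1/8)[1*(2)*conj(1) + 1*(-2)*conj(1) + 2*(0)*conj(-1) + 2*(0)*conj(1) + 2*(0)*conj(-1)]
      = (1/8)[(2) + (-2) + (0) + (0) + (0)] = 0/8 = 0
  <chi_5*chi_3, chi_4> = (1/8)[1*(2)*conj(1) + 1*(-2)*conj(1) + 2*(0)*conj(-1) + 2*(0)*conj(-1) + 2*(0)*conj(1)]
      = (1/8)[(2) + (-2) + (0) + (0) + (0)] = 0/8 = 0
  <chi_5*chi_3, chi_5> = (1/8)[1*(2)*conj(2) + 1*(-2)*conj(-2) + 2*(0)*conj(0) + 2*(0)*conj(0) + 2*(0)*conj(0)]
      = (1/8)[(4) + (4) + (0) + (0) + (0)] = 8/8 = 1
Hence the multiplicities are chi_5: 1. Dimension check: dim(chi_5)*dim(chi_3) = 2*1 = 2 and sum (mult * dim) = 1*2 = 2.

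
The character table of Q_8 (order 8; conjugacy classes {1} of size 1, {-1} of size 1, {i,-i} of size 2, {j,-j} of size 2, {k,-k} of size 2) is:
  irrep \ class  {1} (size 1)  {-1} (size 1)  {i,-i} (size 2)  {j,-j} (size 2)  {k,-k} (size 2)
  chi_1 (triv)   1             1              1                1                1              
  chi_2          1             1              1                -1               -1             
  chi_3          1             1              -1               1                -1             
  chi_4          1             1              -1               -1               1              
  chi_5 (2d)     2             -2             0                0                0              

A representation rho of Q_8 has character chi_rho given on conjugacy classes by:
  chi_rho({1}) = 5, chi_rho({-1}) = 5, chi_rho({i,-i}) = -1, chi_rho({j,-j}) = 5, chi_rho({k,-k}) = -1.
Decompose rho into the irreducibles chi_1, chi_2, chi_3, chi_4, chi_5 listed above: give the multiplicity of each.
Multiplicities: chi_1: 2, chi_2: 0, chi_3: 3, chi_4: 0, chi_5: 0.

Solution. Use <chi_rho, chi> = (1/|G|) sum_C |C| * chi_rho(C) * conj(chi(C)) with |G| = 8 for each irreducible chi in the table:
  <chi_rho, chi_1> = (1/8)[1*(5)*conj(1) + 1*(5)*conj(1) + 2*(-1)*conj(1) + 2*(5)*conj(1) + 2*(-1)*conj(1)]
      = (1/8)[(5) + (5) + (-2) + (10) + (-2)] = 16/8 = 2
  <chi_rho, chi_2> = (1/8)[1*(5)*conj(1) + 1*(5)*conj(1) + 2*(-1)*conj(1) + 2*(5)*conj(-1) + 2*(-1)*conj(-1)]
      = (1/8)[(5) + (5) + (-2) + (-10) + (2)] = 0/8 = 0
  <chi_rho, chi_3> = (1/8)[1*(5)*conj(1) + 1*(5)*conj(1) + 2*(-1)*conj(-1) + 2*(5)*conj(1) + 2*(-1)*conj(-1)]
      = (1/8)[(5) + (5) + (2) + (10) + (2)] = 24/8 = 3
  <chi_rho, chi_4> = (1/8)[1*(5)*conj(1) + 1*(5)*conj(1) + 2*(-1)*conj(-1) + 2*(5)*conj(-1) + 2*(-1)*conj(1)]
      = (1/8)[(5) + (5) + (2) + (-10) + (-2)] = 0/8 = 0
  <chi_rho, chi_5> = (1/8)[1*(5)*conj(2) + 1*(5)*conj(-2) + 2*(-1)*conj(0) + 2*(5)*conj(0) + 2*(-1)*conj(0)]
      = (1/8)[(10) + (-10) + (0) + (0) + (0)] = 0/8 = 0
Dimension check: dim(rho) = sum (mult * dim) = 2*1 + 0*1 + 3*1 + 0*1 + 0*2 = 5 = chi_rho(e) = 5.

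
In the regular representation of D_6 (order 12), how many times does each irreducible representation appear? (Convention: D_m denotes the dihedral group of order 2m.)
Each irreducible V_i of dimension d_i appears with multiplicity d_i, i.e. rho_reg = (direct sum over all irreducibles V_i) d_i V_i. The irreducible dimensions for D_6 are 1, 1, 1, 1, 2, 2: 4 irreducibles of dimension 1, each with multiplicity 1; 2 irreducibles of dimension 2, each with multiplicity 2. Total dimension 4*1*1 + 2*2*2 = 12 = |G|.

Working: General theorem: in the regular representation of a finite group G, each irreducible appears with multiplicity equal to its dimension. Check: dim(rho_reg) = sum d_i^2 = 1 + 1 + 1 + 1 + 4 + 4 = 12 = |G|.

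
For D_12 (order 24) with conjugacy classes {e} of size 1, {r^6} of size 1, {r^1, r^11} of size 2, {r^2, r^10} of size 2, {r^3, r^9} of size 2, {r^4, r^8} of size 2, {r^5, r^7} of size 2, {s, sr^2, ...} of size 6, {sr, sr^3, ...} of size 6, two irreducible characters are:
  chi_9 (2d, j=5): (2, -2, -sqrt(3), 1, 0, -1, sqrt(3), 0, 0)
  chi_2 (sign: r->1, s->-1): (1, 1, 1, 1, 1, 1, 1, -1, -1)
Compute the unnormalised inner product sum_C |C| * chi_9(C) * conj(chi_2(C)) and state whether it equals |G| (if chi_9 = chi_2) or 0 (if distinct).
Sum = 0; so <chi_9, chi_2> = 0 (distinct irreducibles are orthogonal).

Why: Compute term by term over conjugacy classes (|C| * chi_9(C) * conj(chi_2(C))):
  1*(2)*conj(1) + 1*(-2)*conj(1) + 2*(-sqrt(3))*conj(1) + 2*(1)*conj(1) + 2*(0)*conj(1) + 2*(-1)*conj(1) + 2*(sqrt(3))*conj(1) + 6*(0)*conj(-1) + 6*(0)*conj(-1)
  = (2) + (-2) + (-2*sqrt(3)) + (2) + (0) + (-2) + (2*sqrt(3)) + (0) + (0)
  = 0.
Dividing by |G| = 24 gives 0/24 = 0, matching the row-orthogonality relation <chi_9, chi_2> = [chi_9 = chi_2].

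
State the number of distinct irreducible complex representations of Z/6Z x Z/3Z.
18

Explanation: The number of irreducible complex representations of a finite group equals its number of conjugacy classes. Z/6Z x Z/3Z is abelian of order 18, so every element is its own conjugacy class: 18 classes, so Z/6Z x Z/3Z (order 18) has exactly 18 irreducible complex representations.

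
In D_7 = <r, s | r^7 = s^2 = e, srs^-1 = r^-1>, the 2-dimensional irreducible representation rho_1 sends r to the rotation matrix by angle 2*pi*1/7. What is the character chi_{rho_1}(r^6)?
chi_{rho_1}(r^6) = 2*cos(2*pi*1*6/7) = 2*cos(2*pi/7)

Solution. rho_1(r^6) is rotation by angle 2*pi*1*6/7, whose trace is 2*cos(2*pi*1*6/7) = 2*cos(2*pi/7).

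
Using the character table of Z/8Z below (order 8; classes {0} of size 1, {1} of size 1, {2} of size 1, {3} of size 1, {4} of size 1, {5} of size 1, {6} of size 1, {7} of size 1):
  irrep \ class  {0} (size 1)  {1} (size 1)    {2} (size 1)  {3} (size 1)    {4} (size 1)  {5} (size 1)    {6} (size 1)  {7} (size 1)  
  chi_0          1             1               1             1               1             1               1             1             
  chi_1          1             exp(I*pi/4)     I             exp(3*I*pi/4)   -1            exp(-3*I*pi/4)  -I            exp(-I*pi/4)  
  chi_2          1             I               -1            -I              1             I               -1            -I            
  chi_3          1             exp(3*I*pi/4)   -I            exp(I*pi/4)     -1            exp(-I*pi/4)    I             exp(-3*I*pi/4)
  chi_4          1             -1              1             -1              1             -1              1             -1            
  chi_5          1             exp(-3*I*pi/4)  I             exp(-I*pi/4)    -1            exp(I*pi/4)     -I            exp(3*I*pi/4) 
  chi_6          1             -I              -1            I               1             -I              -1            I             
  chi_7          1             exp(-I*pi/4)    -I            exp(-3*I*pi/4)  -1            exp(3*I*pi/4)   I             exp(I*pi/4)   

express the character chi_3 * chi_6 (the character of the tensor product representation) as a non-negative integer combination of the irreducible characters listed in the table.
chi_3 tensor chi_6 = chi_1 (all other irreducibles have multiplicity 0).

Reasoning: The character of a tensor product is the pointwise product (chi_3 * chi_6)(C) = chi_3(C) * chi_6(C):
  {0}: (1)*(1), {1}: (exp(3*I*pi/4))*(-I), {2}: (-I)*(-1), {3}: (exp(I*pi/4))*(I), {4}: (-1)*(1), {5}: (exp(-I*pi/4))*(-I), {6}: (I)*(-1), {7}: (exp(-3*I*pi/4))*(I)
so (chi_3 * chi_6) takes values
  {0} -> 1, {1} -> -exp(-3*I*pi/4), {2} -> I, {3} -> exp(3*I*pi/4), {4} -> -1, {5} -> -exp(I*pi/4), {6} -> -I, {7} -> exp(-I*pi/4).
Now take the inner product of this character with each irreducible chi from the table, <chi_3*chi_6, chi> = (1/8) sum_C |C| (chi_3*chi_6)(C) conj(chi(C)):
  <chi_3*chi_6, chi_0> = (1/8)[1*(1)*conj(1) + 1*(-exp(-3*I*pi/4))*conj(1) + 1*(I)*conj(1) + 1*(exp(3*I*pi/4))*conj(1) + 1*(-1)*conj(1) + 1*(-exp(I*pi/4))*conj(1) + 1*(-I)*conj(1) + 1*(exp(-I*pi/4))*conj(1)]
      = (1/8)[(1) + (-exp(-3*I*pi/4)) + (I) + (exp(3*I*pi/4)) + (-1) + (-exp(I*pi/4)) + (-I) + (exp(-I*pi/4))] = 0/8 = 0
  <chi_3*chi_6, chi_1> = (1/8)[1*(1)*conj(1) + 1*(-exp(-3*I*pi/4))*conj(exp(I*pi/4)) + 1*(I)*conj(I) + 1*(exp(3*I*pi/4))*conj(exp(3*I*pi/4)) + 1*(-1)*conj(-1) + 1*(-exp(I*pi/4))*conj(exp(-3*I*pi/4)) + 1*(-I)*conj(-I) + 1*(exp(-I*pi/4))*conj(exp(-I*pi/4))]
      = (1/8)[(1) + (1) + (1) + (1) + (1) + (1) + (1) + (1)] = 8/8 = 1
  <chi_3*chi_6, chi_2> = (1/8)[1*(1)*conj(1) + 1*(-exp(-3*I*pi/4))*conj(I) + 1*(I)*conj(-1) + 1*(exp(3*I*pi/4))*conj(-I) + 1*(-1)*conj(1) + 1*(-exp(I*pi/4))*conj(I) + 1*(-I)*conj(-1) + 1*(exp(-I*pi/4))*conj(-I)]
      = (1/8)[(1) + (exp(-I*pi/4)) + (-I) + (exp(-3*I*pi/4)) + (-1) + (exp(3*I*pi/4)) + (I) + (exp(I*pi/4))] = 0/8 = 0
  <chi_3*chi_6, chi_3> = (1/8)[1*(1)*conj(1) + 1*(-exp(-3*I*pi/4))*conj(exp(3*I*pi/4)) + 1*(I)*conj(-I) + 1*(exp(3*I*pi/4))*conj(exp(I*pi/4)) + 1*(-1)*conj(-1) + 1*(-exp(I*pi/4))*conj(exp(-I*pi/4)) + 1*(-I)*conj(I) + 1*(exp(-I*pi/4))*conj(exp(-3*I*pi/4))]
      = (1/8)[(1) + (-I) + (-1) + (I) + (1) + (-I) + (-1) + (I)] = 0/8 = 0
  <chi_3*chi_6, chi_4> = (1/8)[1*(1)*conj(1) + 1*(-exp(-3*I*pi/4))*conj(-1) + 1*(I)*conj(1) + 1*(exp(3*I*pi/4))*conj(-1) + 1*(-1)*conj(1) + 1*(-exp(I*pi/4))*conj(-1) + 1*(-I)*conj(1) + 1*(exp(-I*pi/4))*conj(-1)]
      = (1/8)[(1) + (exp(-3*I*pi/4)) + (I) + (-exp(3*I*pi/4)) + (-1) + (exp(I*pi/4)) + (-I) + (-exp(-I*pi/4))] = 0/8 = 0
  <chi_3*chi_6, chi_5> = (1/8)[1*(1)*conj(1) + 1*(-exp(-3*I*pi/4))*conj(exp(-3*I*pi/4)) + 1*(I)*conj(I) + 1*(exp(3*I*pi/4))*conj(exp(-I*pi/4)) + 1*(-1)*conj(-1) + 1*(-exp(I*pi/4))*conj(exp(I*pi/4)) + 1*(-I)*conj(-I) + 1*(exp(-I*pi/4))*conj(exp(3*I*pi/4))]
      = (1/8)[(1) + (-1) + (1) + (-1) + (1) + (-1) + (1) + (-1)] = 0/8 = 0
  <chi_3*chi_6, chi_6> = (1/8)[1*(1)*conj(1) + 1*(-exp(-3*I*pi/4))*conj(-I) + 1*(I)*conj(-1) + 1*(exp(3*I*pi/4))*conj(I) + 1*(-1)*conj(1) + 1*(-exp(I*pi/4))*conj(-I) + 1*(-I)*conj(-1) + 1*(exp(-I*pi/4))*conj(I)]
      = (1/8)[(1) + (-exp(-I*pi/4)) + (-I) + (-exp(-3*I*pi/4)) + (-1) + (-exp(3*I*pi/4)) + (I) + (-exp(I*pi/4))] = 0/8 = 0
  <chi_3*chi_6, chi_7> = (1/8)[1*(1)*conj(1) + 1*(-exp(-3*I*pi/4))*conj(exp(-I*pi/4)) + 1*(I)*conj(-I) + 1*(exp(3*I*pi/4))*conj(exp(-3*I*pi/4)) + 1*(-1)*conj(-1) + 1*(-exp(I*pi/4))*conj(exp(3*I*pi/4)) + 1*(-I)*conj(I) + 1*(exp(-I*pi/4))*conj(exp(I*pi/4))]
      = (1/8)[(1) + (I) + (-1) + (-I) + (1) + (I) + (-1) + (-I)] = 0/8 = 0
(Exp terms are combined using exp(i*s)*conj(exp(i*t)) = exp(i*(s-t)), and sums of them are collapsed using the identity that for every m > 1 the m distinct m-th roots of unity sum to 0, e.g. 1 + exp(2*I*pi/3) + exp(-2*I*pi/3) = 0.)
Hence the multiplicities are chi_1: 1. Dimension check: dim(chi_3)*dim(chi_6) = 1*1 = 1 and sum (mult * dim) = 1*1 = 1.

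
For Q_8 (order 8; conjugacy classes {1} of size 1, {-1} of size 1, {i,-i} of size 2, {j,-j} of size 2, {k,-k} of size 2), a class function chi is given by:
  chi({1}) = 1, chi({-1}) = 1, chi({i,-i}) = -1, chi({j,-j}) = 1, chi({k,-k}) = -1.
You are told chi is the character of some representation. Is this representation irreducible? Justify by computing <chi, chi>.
Irreducible: <chi, chi> = 1.

Working: <chi, chi> = (1/|G|) sum_C |C| * |chi(C)|^2 = (1/8)[1*|1|^2 + 1*|1|^2 + 2*|-1|^2 + 2*|1|^2 + 2*|-1|^2]
  = (1/8)[(1) + (1) + (2) + (2) + (2)] = 8/8 = 1.
A character is irreducible iff <chi, chi> = 1, so this representation is irreducible.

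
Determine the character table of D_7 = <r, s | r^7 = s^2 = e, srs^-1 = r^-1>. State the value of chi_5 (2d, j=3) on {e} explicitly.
Conjugacy classes: {e} of size 1, {r^1, r^6} of size 2, {r^2, r^5} of size 2, {r^3, r^4} of size 2, {s, sr, ..., sr^6} of size 7.
Character table:
  irrep \ class              {e} (size 1)  {r^1, r^6} (size 2)  {r^2, r^5} (size 2)  {r^3, r^4} (size 2)  {s, sr, ..., sr^6} (size 7)
  chi_1 (triv)               1             1                    1                    1                    1                          
  chi_2 (sign: r->1, s->-1)  1             1                    1                    1                    -1                         
  chi_3 (2d, j=1)            2             2*cos(2*pi/7)        -2*cos(3*pi/7)       -2*cos(pi/7)         0                          
  chi_4 (2d, j=2)            2             -2*cos(3*pi/7)       -2*cos(pi/7)         2*cos(2*pi/7)        0                          
  chi_5 (2d, j=3)            2             -2*cos(pi/7)         2*cos(2*pi/7)        -2*cos(3*pi/7)       0                          

Spot check: chi_5 (2d, j=3) on {e} = 2.

Derivation: D_7 has order 2*7 = 14 with 5 conjugacy classes, hence 5 irreducibles. Sum of squared dims 1 + 1 + 4 + 4 + 4 = 14 = |G|. Linear characters come from the abelianisation; the 2-dimensional irreps have character r^k -> 2*cos(2*pi*j*k/7), reflections -> 0.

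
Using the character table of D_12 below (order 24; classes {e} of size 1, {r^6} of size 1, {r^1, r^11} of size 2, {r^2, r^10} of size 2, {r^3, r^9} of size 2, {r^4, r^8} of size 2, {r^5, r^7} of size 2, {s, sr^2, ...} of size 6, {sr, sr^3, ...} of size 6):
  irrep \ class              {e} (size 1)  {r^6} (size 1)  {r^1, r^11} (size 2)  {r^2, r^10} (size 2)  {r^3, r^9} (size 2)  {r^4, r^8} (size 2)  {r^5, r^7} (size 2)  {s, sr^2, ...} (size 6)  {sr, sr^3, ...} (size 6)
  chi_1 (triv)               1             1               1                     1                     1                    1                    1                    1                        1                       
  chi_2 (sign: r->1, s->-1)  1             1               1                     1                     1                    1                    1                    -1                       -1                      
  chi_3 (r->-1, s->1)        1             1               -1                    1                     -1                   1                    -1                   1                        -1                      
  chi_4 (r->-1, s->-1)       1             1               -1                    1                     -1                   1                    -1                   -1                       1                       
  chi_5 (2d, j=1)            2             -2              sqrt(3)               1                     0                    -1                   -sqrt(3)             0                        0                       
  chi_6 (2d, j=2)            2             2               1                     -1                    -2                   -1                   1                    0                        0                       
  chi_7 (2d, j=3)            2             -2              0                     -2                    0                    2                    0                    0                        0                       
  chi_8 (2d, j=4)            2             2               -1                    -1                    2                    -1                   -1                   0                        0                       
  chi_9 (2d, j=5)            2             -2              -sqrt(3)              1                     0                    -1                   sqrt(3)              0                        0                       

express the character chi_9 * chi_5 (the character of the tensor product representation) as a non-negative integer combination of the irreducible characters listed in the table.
chi_9 tensor chi_5 = chi_3 + chi_4 + chi_8 (all other irreducibles have multiplicity 0).

Derivation: The character of a tensor product is the pointwise product (chi_9 * chi_5)(C) = chi_9(C) * chi_5(C):
  {e}: (2)*(2), {r^6}: (-2)*(-2), {r^1, r^11}: (-sqrt(3))*(sqrt(3)), {r^2, r^10}: (1)*(1), {r^3, r^9}: (0)*(0), {r^4, r^8}: (-1)*(-1), {r^5, r^7}: (sqrt(3))*(-sqrt(3)), {s, sr^2, ...}: (0)*(0), {sr, sr^3, ...}: (0)*(0)
so (chi_9 * chi_5) takes values
  {e} -> 4, {r^6} -> 4, {r^1, r^11} -> -3, {r^2, r^10} -> 1, {r^3, r^9} -> 0, {r^4, r^8} -> 1, {r^5, r^7} -> -3, {s, sr^2, ...} -> 0, {sr, sr^3, ...} -> 0.
Now take the inner product of this character with each irreducible chi from the table, <chi_9*chi_5, chi> = (1/24) sum_C |C| (chi_9*chi_5)(C) conj(chi(C)):
  <chi_9*chi_5, chi_1> = (1/24)[1*(4)*conj(1) + 1*(4)*conj(1) + 2*(-3)*conj(1) + 2*(1)*conj(1) + 2*(0)*conj(1) + 2*(1)*conj(1) + 2*(-3)*conj(1) + 6*(0)*conj(1) + 6*(0)*conj(1)]
      = (1/24)[(4) + (4) + (-6) + (2) + (0) + (2) + (-6) + (0) + (0)] = 0/24 = 0
  <chi_9*chi_5, chi_2> = (1/24)[1*(4)*conj(1) + 1*(4)*conj(1) + 2*(-3)*conj(1) + 2*(1)*conj(1) + 2*(0)*conj(1) + 2*(1)*conj(1) + 2*(-3)*conj(1) + 6*(0)*conj(-1) + 6*(0)*conj(-1)]
      = (1/24)[(4) + (4) + (-6) + (2) + (0) + (2) + (-6) + (0) + (0)] = 0/24 = 0
  <chi_9*chi_5, chi_3> = (1/24)[1*(4)*conj(1) + 1*(4)*conj(1) + 2*(-3)*conj(-1) + 2*(1)*conj(1) + 2*(0)*conj(-1) + 2*(1)*conj(1) + 2*(-3)*conj(-1) + 6*(0)*conj(1) + 6*(0)*conj(-1)]
      = (1/24)[(4) + (4) + (6) + (2) + (0) + (2) + (6) + (0) + (0)] = 24/24 = 1
  <chi_9*chi_5, chi_4> = (1/24)[1*(4)*conj(1) + 1*(4)*conj(1) + 2*(-3)*conj(-1) + 2*(1)*conj(1) + 2*(0)*conj(-1) + 2*(1)*conj(1) + 2*(-3)*conj(-1) + 6*(0)*conj(-1) + 6*(0)*conj(1)]
      = (1/24)[(4) + (4) + (6) + (2) + (0) + (2) + (6) + (0) + (0)] = 24/24 = 1
  <chi_9*chi_5, chi_5> = (1/24)[1*(4)*conj(2) + 1*(4)*conj(-2) + 2*(-3)*conj(sqrt(3)) + 2*(1)*conj(1) + 2*(0)*conj(0) + 2*(1)*conj(-1) + 2*(-3)*conj(-sqrt(3)) + 6*(0)*conj(0) + 6*(0)*conj(0)]
      = (1/24)[(8) + (-8) + (-6*sqrt(3)) + (2) + (0) + (-2) + (6*sqrt(3)) + (0) + (0)] = 0/24 = 0
  <chi_9*chi_5, chi_6> = (1/24)[1*(4)*conj(2) + 1*(4)*conj(2) + 2*(-3)*conj(1) + 2*(1)*conj(-1) + 2*(0)*conj(-2) + 2*(1)*conj(-1) + 2*(-3)*conj(1) + 6*(0)*conj(0) + 6*(0)*conj(0)]
      = (1/24)[(8) + (8) + (-6) + (-2) + (0) + (-2) + (-6) + (0) + (0)] = 0/24 = 0
  <chi_9*chi_5, chi_7> = (1/24)[1*(4)*conj(2) + 1*(4)*conj(-2) + 2*(-3)*conj(0) + 2*(1)*conj(-2) + 2*(0)*conj(0) + 2*(1)*conj(2) + 2*(-3)*conj(0) + 6*(0)*conj(0) + 6*(0)*conj(0)]
      = (1/24)[(8) + (-8) + (0) + (-4) + (0) + (4) + (0) + (0) + (0)] = 0/24 = 0
  <chi_9*chi_5, chi_8> = (1/24)[1*(4)*conj(2) + 1*(4)*conj(2) + 2*(-3)*conj(-1) + 2*(1)*conj(-1) + 2*(0)*conj(2) + 2*(1)*conj(-1) + 2*(-3)*conj(-1) + 6*(0)*conj(0) + 6*(0)*conj(0)]
      = (1/24)[(8) + (8) + (6) + (-2) + (0) + (-2) + (6) + (0) + (0)] = 24/24 = 1
  <chi_9*chi_5, chi_9> = (1/24)[1*(4)*conj(2) + 1*(4)*conj(-2) + 2*(-3)*conj(-sqrt(3)) + 2*(1)*conj(1) + 2*(0)*conj(0) + 2*(1)*conj(-1) + 2*(-3)*conj(sqrt(3)) + 6*(0)*conj(0) + 6*(0)*conj(0)]
      = (1/24)[(8) + (-8) + (6*sqrt(3)) + (2) + (0) + (-2) + (-6*sqrt(3)) + (0) + (0)] = 0/24 = 0
Hence the multiplicities are chi_3: 1, chi_4: 1, chi_8: 1. Dimension check: dim(chi_9)*dim(chi_5) = 2*2 = 4 and sum (mult * dim) = 1*1 + 1*1 + 1*2 = 4.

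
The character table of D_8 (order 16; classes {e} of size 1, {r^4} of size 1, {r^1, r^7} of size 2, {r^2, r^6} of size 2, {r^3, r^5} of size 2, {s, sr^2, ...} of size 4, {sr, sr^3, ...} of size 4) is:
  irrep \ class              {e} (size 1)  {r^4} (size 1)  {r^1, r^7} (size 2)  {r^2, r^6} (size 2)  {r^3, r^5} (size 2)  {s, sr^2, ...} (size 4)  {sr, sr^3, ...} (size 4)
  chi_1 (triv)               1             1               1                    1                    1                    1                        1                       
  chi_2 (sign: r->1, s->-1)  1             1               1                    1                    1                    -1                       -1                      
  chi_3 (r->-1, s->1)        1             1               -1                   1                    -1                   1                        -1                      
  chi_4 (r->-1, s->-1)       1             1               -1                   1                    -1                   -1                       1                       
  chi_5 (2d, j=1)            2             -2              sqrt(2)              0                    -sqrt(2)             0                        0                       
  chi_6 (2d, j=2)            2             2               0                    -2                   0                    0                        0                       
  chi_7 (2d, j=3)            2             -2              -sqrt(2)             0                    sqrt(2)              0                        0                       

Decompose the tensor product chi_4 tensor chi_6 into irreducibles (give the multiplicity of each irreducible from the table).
chi_4 tensor chi_6 = chi_6 (all other irreducibles have multiplicity 0).

Proof sketch: The character of a tensor product is the pointwise product (chi_4 * chi_6)(C) = chi_4(C) * chi_6(C):
  {e}: (1)*(2), {r^4}: (1)*(2), {r^1, r^7}: (-1)*(0), {r^2, r^6}: (1)*(-2), {r^3, r^5}: (-1)*(0), {s, sr^2, ...}: (-1)*(0), {sr, sr^3, ...}: (1)*(0)
so (chi_4 * chi_6) takes values
  {e} -> 2, {r^4} -> 2, {r^1, r^7} -> 0, {r^2, r^6} -> -2, {r^3, r^5} -> 0, {s, sr^2, ...} -> 0, {sr, sr^3, ...} -> 0.
Now take the inner product of this character with each irreducible chi from the table, <chi_4*chi_6, chi> = (1/16) sum_C |C| (chi_4*chi_6)(C) conj(chi(C)):
  <chi_4*chi_6, chi_1> = (1/16)[1*(2)*conj(1) + 1*(2)*conj(1) + 2*(0)*conj(1) + 2*(-2)*conj(1) + 2*(0)*conj(1) + 4*(0)*conj(1) + 4*(0)*conj(1)]
      = (1/16)[(2) + (2) + (0) + (-4) + (0) + (0) + (0)] = 0/16 = 0
  <chi_4*chi_6, chi_2> = (1/16)[1*(2)*conj(1) + 1*(2)*conj(1) + 2*(0)*conj(1) + 2*(-2)*conj(1) + 2*(0)*conj(1) + 4*(0)*conj(-1) + 4*(0)*conj(-1)]
      = (1/16)[(2) + (2) + (0) + (-4) + (0) + (0) + (0)] = 0/16 = 0
  <chi_4*chi_6, chi_3> = (1/16)[1*(2)*conj(1) + 1*(2)*conj(1) + 2*(0)*conj(-1) + 2*(-2)*conj(1) + 2*(0)*conj(-1) + 4*(0)*conj(1) + 4*(0)*conj(-1)]
      = (1/16)[(2) + (2) + (0) + (-4) + (0) + (0) + (0)] = 0/16 = 0
  <chi_4*chi_6, chi_4> = (1/16)[1*(2)*conj(1) + 1*(2)*conj(1) + 2*(0)*conj(-1) + 2*(-2)*conj(1) + 2*(0)*conj(-1) + 4*(0)*conj(-1) + 4*(0)*conj(1)]
      = (1/16)[(2) + (2) + (0) + (-4) + (0) + (0) + (0)] = 0/16 = 0
  <chi_4*chi_6, chi_5> = (1/16)[1*(2)*conj(2) + 1*(2)*conj(-2) + 2*(0)*conj(sqrt(2)) + 2*(-2)*conj(0) + 2*(0)*conj(-sqrt(2)) + 4*(0)*conj(0) + 4*(0)*conj(0)]
      = (1/16)[(4) + (-4) + (0) + (0) + (0) + (0) + (0)] = 0/16 = 0
  <chi_4*chi_6, chi_6> = (1/16)[1*(2)*conj(2) + 1*(2)*conj(2) + 2*(0)*conj(0) + 2*(-2)*conj(-2) + 2*(0)*conj(0) + 4*(0)*conj(0) + 4*(0)*conj(0)]
      = (1/16)[(4) + (4) + (0) + (8) + (0) + (0) + (0)] = 16/16 = 1
  <chi_4*chi_6, chi_7> = (1/16)[1*(2)*conj(2) + 1*(2)*conj(-2) + 2*(0)*conj(-sqrt(2)) + 2*(-2)*conj(0) + 2*(0)*conj(sqrt(2)) + 4*(0)*conj(0) + 4*(0)*conj(0)]
      = (1/16)[(4) + (-4) + (0) + (0) + (0) + (0) + (0)] = 0/16 = 0
Hence the multiplicities are chi_6: 1. Dimension check: dim(chi_4)*dim(chi_6) = 1*2 = 2 and sum (mult * dim) = 1*2 = 2.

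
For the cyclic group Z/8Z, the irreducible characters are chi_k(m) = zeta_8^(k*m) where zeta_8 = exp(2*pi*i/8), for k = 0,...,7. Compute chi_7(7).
chi_7(7) = zeta_8^49 = exp(I*pi/4)

chi_7(7) = zeta_8^(7*7) = zeta_8^49. Since zeta_8^8 = 1, this equals zeta_8^1 = exp(2*pi*i*1/8) = exp(I*pi/4).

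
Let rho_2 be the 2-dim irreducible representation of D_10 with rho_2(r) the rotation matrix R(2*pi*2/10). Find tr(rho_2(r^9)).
chi_{rho_2}(r^9) = 2*cos(2*pi*2*9/10) = -1/2 + sqrt(5)/2

Details: rho_2(r^9) is rotation by angle 2*pi*2*9/10, whose trace is 2*cos(2*pi*2*9/10) = -1/2 + sqrt(5)/2.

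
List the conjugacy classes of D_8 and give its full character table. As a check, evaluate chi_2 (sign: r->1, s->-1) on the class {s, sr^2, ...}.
Conjugacy classes: {e} of size 1, {r^4} of size 1, {r^1, r^7} of size 2, {r^2, r^6} of size 2, {r^3, r^5} of size 2, {s, sr^2, ...} of size 4, {sr, sr^3, ...} of size 4.
Character table:
  irrep \ class              {e} (size 1)  {r^4} (size 1)  {r^1, r^7} (size 2)  {r^2, r^6} (size 2)  {r^3, r^5} (size 2)  {s, sr^2, ...} (size 4)  {sr, sr^3, ...} (size 4)
  chi_1 (triv)               1             1               1                    1                    1                    1                        1                       
  chi_2 (sign: r->1, s->-1)  1             1               1                    1                    1                    -1                       -1                      
  chi_3 (r->-1, s->1)        1             1               -1                   1                    -1                   1                        -1                      
  chi_4 (r->-1, s->-1)       1             1               -1                   1                    -1                   -1                       1                       
  chi_5 (2d, j=1)            2             -2              sqrt(2)              0                    -sqrt(2)             0                        0                       
  chi_6 (2d, j=2)            2             2               0                    -2                   0                    0                        0                       
  chi_7 (2d, j=3)            2             -2              -sqrt(2)             0                    sqrt(2)              0                        0                       

Spot check: chi_2 (sign: r->1, s->-1) on {s, sr^2, ...} = -1.

Proof sketch: D_8 has order 2*8 = 16 with 7 conjugacy classes, hence 7 irreducibles. Sum of squared dims 1 + 1 + 1 + 1 + 4 + 4 + 4 = 16 = |G|. Linear characters come from the abelianisation; the 2-dimensional irreps have character r^k -> 2*cos(2*pi*j*k/8), reflections -> 0.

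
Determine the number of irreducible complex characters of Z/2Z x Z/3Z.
6

Solution. The number of irreducible complex representations of a finite group equals its number of conjugacy classes. Z/2Z x Z/3Z is abelian of order 6, so every element is its own conjugacy class: 6 classes, so Z/2Z x Z/3Z (order 6) has exactly 6 irreducible complex representations.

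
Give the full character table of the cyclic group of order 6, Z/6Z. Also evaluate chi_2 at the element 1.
Character table of Z/6Z (irreps indexed chi_0,...,chi_5 with chi_k(m) = zeta_6^(k*m), zeta_6 = exp(2*pi*i/6)):
  irrep \ class  {0} (size 1)  {1} (size 1)    {2} (size 1)    {3} (size 1)  {4} (size 1)    {5} (size 1)  
  chi_0          1             1               1               1             1               1             
  chi_1          1             exp(I*pi/3)     exp(2*I*pi/3)   -1            exp(-2*I*pi/3)  exp(-I*pi/3)  
  chi_2          1             exp(2*I*pi/3)   exp(-2*I*pi/3)  1             exp(2*I*pi/3)   exp(-2*I*pi/3)
  chi_3          1             -1              1               -1            1               -1            
  chi_4          1             exp(-2*I*pi/3)  exp(2*I*pi/3)   1             exp(-2*I*pi/3)  exp(2*I*pi/3) 
  chi_5          1             exp(-I*pi/3)    exp(-2*I*pi/3)  -1            exp(2*I*pi/3)   exp(I*pi/3)   

Spot check: chi_2(1) = zeta_6^(2*1) = zeta_6^2 = exp(2*I*pi/3).

Justification: Z/6Z is abelian, so all 6 irreducible complex representations are 1-dimensional. They are given by chi_k(m) = zeta_6^(k*m) for k = 0,...,5. Row orthogonality: sum_m chi_k(m) conj(chi_l(m)) = 6 * [k = l].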